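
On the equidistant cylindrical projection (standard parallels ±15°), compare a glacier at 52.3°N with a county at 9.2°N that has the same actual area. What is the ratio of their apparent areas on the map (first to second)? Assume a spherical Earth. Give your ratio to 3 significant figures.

1.61

The equidistant cylindrical projection with φ₀ = 15° has h = 1 (meridians true) and k = cos φ₀ / cos φ along parallels.
Areal scale at 52.3°: h·k = 1.000 × 1.580 = 1.580.
Areal scale at 9.2°: h·k = 1.000 × 0.9785 = 0.9785.
Ratio = 1.580/0.9785 ≈ 1.61.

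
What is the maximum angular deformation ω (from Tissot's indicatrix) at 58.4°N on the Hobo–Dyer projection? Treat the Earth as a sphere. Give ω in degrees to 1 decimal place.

46.2°

The Hobo–Dyer projection is cylindrical equal-area with φ₀ = 37.5°. A cylindrical equal-area projection with standard parallel φ₀ has meridian scale h = cos φ / cos φ₀ and parallel scale k = cos φ₀ / cos φ (so areas are preserved, h·k = 1).
At 58.4°: h = 0.6605, k = 1.514; principal scales a = 1.514, b = 0.6605.
sin(ω/2) = (a − b)/(a + b) = 0.8536/2.175 = 0.3925, so ω = 2 arcsin(0.3925) ≈ 46.2°.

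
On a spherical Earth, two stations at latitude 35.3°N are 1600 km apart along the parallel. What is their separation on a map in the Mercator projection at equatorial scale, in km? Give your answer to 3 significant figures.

1960 km

Mercator is conformal, so the point scale is isotropic: h = k = sec φ = 1/cos φ.
Along the parallel, k = sec 35.3° = 1/0.8161 = 1.225.
Map distance = 1600 × 1.225 ≈ 1960 km.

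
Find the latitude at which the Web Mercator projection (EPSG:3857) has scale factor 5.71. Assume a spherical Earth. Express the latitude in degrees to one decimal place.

Mercator scale is k = sec φ = 1/cos φ.
1/cos φ = 5.71  ⇒  cos φ = 0.1751  ⇒  φ = arccos(0.1751) ≈ 79.9°.

79.9°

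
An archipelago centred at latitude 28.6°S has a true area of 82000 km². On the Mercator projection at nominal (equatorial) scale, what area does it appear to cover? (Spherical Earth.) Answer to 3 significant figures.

106000 km²

Mercator is conformal, so the point scale is isotropic: h = k = sec φ = 1/cos φ.
Areal scale = k² = sec²φ = 1/cos²(28.6°) = 1/0.8780² = 1.297.
Apparent area = 82000 × 1.297 ≈ 106000 km².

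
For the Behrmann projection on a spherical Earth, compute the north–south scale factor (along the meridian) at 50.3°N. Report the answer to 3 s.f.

0.738

The Behrmann projection is cylindrical equal-area with φ₀ = 30°. For cylindrical equal-area with standard parallel φ₀, h = cos φ / cos φ₀ and k = cos φ₀ / cos φ, so h·k = 1.
h = cos 50.3° / cos 30° = 0.6388/0.8660 = 0.7376.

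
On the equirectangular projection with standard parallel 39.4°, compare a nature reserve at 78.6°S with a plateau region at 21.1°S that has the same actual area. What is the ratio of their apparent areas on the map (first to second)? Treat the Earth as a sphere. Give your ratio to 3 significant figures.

4.72

The equidistant cylindrical projection with φ₀ = 39.4° has h = 1 (meridians true) and k = cos φ₀ / cos φ along parallels.
Areal scale at 78.6°: h·k = 1.000 × 3.909 = 3.909.
Areal scale at 21.1°: h·k = 1.000 × 0.8283 = 0.8283.
Ratio = 3.909/0.8283 ≈ 4.72.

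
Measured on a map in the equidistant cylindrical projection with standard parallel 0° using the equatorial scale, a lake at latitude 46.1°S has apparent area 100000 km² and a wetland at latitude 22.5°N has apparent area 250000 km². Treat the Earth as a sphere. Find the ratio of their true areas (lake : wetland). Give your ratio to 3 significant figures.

0.300

Plate carrée has h = 1 and k = sec φ, giving areal scale sec φ; true area = (apparent area) · cos φ.
True area of lake: 100000 × cos(46.1°) = 100000 × 0.6934 = 69340 km².
True area of wetland: 250000 × cos(22.5°) = 250000 × 0.9239 = 231000 km².
Ratio = 69340 / 231000 ≈ 0.300.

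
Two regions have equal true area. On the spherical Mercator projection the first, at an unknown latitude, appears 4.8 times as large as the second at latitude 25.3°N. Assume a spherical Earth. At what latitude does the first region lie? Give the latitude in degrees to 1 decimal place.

65.6°

For equal true areas on Mercator, apparent areas scale as sec²φ, so the ratio is cos²φ₂ / cos²φ₁.
cos²φ₂ / cos²φ₁ = 4.8  ⇒  cos φ₁ = cos 25.3° / √4.8 = 0.9041/2.191 = 0.4127.
φ₁ = arccos(0.4127) ≈ 65.6°.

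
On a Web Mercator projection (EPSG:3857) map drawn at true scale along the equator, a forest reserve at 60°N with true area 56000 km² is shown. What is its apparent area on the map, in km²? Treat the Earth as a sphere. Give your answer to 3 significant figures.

224000 km²

Mercator is conformal, so the point scale is isotropic: h = k = sec φ = 1/cos φ.
Areal scale = k² = sec²φ = 1/cos²(60°) = 1/0.5000² = 4.000.
Apparent area = 56000 × 4.000 ≈ 224000 km².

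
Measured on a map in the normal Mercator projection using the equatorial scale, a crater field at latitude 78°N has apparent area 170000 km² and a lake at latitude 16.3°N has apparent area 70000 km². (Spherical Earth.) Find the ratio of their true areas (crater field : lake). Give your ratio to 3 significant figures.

On Mercator the areal scale is sec²φ, so true area = apparent × cos²φ.
True area of crater field: 170000 × cos²(78°) = 170000 × 0.04323 = 7349 km².
True area of lake: 70000 × cos²(16.3°) = 70000 × 0.9212 = 64490 km².
Ratio = 7349 / 64490 ≈ 0.114.

0.114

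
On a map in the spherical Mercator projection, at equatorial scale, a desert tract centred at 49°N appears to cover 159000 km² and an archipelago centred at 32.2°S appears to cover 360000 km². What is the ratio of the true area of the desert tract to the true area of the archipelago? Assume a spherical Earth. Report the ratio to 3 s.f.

0.265

Mercator's areal exaggeration is sec²φ; hence true area = (apparent area) · cos²φ.
True area of desert tract: 159000 × cos²(49°) = 159000 × 0.4304 = 68440 km².
True area of archipelago: 360000 × cos²(32.2°) = 360000 × 0.7160 = 257800 km².
Ratio = 68440 / 257800 ≈ 0.265.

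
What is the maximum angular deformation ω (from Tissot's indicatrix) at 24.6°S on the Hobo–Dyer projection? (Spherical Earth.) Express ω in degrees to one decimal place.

15.6°

Hobo–Dyer is a cylindrical equal-area projection with standard parallels at ±37.5°. A cylindrical equal-area projection with standard parallel φ₀ has meridian scale h = cos φ / cos φ₀ and parallel scale k = cos φ₀ / cos φ (so areas are preserved, h·k = 1).
At 24.6°: h = 1.146, k = 0.8725; principal scales a = 1.146, b = 0.8725.
sin(ω/2) = (a − b)/(a + b) = 0.2735/2.019 = 0.1355, so ω = 2 arcsin(0.1355) ≈ 15.6°.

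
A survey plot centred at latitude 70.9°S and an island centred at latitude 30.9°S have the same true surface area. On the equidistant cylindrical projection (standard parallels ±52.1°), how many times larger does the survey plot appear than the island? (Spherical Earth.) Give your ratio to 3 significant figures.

2.62

With standard parallel φ₀ = 52.1°, the equirectangular projection gives x = Rλ cos φ₀, y = Rφ, so h = 1 and k = cos 52.1° / cos φ.
Areal scale at 70.9°: h·k = 1.000 × 1.877 = 1.877.
Areal scale at 30.9°: h·k = 1.000 × 0.7159 = 0.7159.
Ratio = 1.877/0.7159 ≈ 2.62.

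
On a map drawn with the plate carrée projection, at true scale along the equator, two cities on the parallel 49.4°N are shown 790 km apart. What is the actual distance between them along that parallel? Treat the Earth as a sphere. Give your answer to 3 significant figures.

Plate carrée maps x = Rλ, y = Rφ. The meridian scale is h = 1 and the parallel scale is k = 1/cos φ = sec φ.
Along the parallel at 49.4°, map distances are exaggerated by k = sec 49.4° = 1.537.
True distance = 790 / 1.537 = 790 × cos 49.4° ≈ 514 km.

514 km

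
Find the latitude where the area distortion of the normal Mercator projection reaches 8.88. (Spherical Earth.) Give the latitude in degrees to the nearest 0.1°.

70.4°

Mercator areal scale is sec²φ.
sec²φ = 8.88  ⇒  cos²φ = 0.1126  ⇒  cos φ = 0.3356.
φ = arccos(0.3356) ≈ 70.4°.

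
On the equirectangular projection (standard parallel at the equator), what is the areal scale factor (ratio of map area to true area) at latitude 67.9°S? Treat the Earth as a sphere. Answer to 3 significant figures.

For the equirectangular projection with φ₀ = 0 (plate carrée), h = 1 along meridians and k = sec φ along parallels.
Areal scale = h·k = 1 × sec φ; at 67.9°, h = 1.000, k = 2.658, so h·k = 2.658.

2.66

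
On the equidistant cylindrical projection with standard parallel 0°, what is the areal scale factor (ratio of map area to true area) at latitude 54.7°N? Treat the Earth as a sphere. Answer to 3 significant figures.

1.73

For the equirectangular projection with φ₀ = 0 (plate carrée), h = 1 along meridians and k = sec φ along parallels.
Areal scale = h·k = 1 × sec φ; at 54.7°, h = 1.000, k = 1.731, so h·k = 1.731.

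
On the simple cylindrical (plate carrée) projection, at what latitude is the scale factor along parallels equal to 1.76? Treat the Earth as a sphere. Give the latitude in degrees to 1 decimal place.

55.4°

Plate carrée: h = 1, k = sec φ along parallels.
sec φ = 1.76  ⇒  cos φ = 0.5682  ⇒  φ ≈ 55.4°.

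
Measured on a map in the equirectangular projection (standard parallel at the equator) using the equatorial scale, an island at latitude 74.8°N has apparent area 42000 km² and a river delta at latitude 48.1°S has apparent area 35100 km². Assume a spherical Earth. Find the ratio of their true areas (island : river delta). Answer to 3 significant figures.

0.470

On the plate carrée, areal scale = h·k = 1 × sec φ, so true area = apparent × cos φ.
True area of island: 42000 × cos(74.8°) = 42000 × 0.2622 = 11010 km².
True area of river delta: 35100 × cos(48.1°) = 35100 × 0.6678 = 23440 km².
Ratio = 11010 / 23440 ≈ 0.470.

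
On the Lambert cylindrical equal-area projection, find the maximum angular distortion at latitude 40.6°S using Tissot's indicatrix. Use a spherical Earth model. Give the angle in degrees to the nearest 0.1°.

The Lambert cylindrical equal-area projection is the cylindrical equal-area projection with its standard parallel at the equator (φ₀ = 0). A cylindrical equal-area projection with standard parallel φ₀ has meridian scale h = cos φ / cos φ₀ and parallel scale k = cos φ₀ / cos φ (so areas are preserved, h·k = 1).
At 40.6°: h = 0.7593, k = 1.317; principal scales a = 1.317, b = 0.7593.
sin(ω/2) = (a − b)/(a + b) = 0.5578/2.076 = 0.2686, so ω = 2 arcsin(0.2686) ≈ 31.2°.

31.2°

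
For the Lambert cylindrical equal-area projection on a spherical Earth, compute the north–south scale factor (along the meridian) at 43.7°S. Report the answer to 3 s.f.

0.723

The Lambert cylindrical equal-area projection is the cylindrical equal-area projection with its standard parallel at the equator (φ₀ = 0). Cylindrical equal-area (φ₀ = 0°): h = cos φ / cos 0° along meridians, k = cos 0° / cos φ along parallels; h·k = 1.
h = cos 43.7° / cos 0° = 0.7230/1.000 = 0.7230.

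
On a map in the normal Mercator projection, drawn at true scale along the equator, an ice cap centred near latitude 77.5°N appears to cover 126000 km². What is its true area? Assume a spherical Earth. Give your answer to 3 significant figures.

5900 km²

For Mercator, h = k = sec φ (a conformal cylindrical projection has a single point scale, 1/cos φ).
Areal scale = k² = sec²φ = 1/cos²(77.5°) = 1/0.2164² = 21.35.
True area = apparent / (areal scale) = 126000 / 21.35 ≈ 5900 km².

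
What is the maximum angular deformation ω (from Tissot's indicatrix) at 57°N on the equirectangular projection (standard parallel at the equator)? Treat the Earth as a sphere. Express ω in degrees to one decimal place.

Plate carrée maps x = Rλ, y = Rφ. The meridian scale is h = 1 and the parallel scale is k = 1/cos φ = sec φ.
At 57°: h = 1.000, k = 1.836; principal scales a = 1.836, b = 1.000.
sin(ω/2) = (a − b)/(a + b) = 0.8361/2.836 = 0.2948, so ω = 2 arcsin(0.2948) ≈ 34.3°.

34.3°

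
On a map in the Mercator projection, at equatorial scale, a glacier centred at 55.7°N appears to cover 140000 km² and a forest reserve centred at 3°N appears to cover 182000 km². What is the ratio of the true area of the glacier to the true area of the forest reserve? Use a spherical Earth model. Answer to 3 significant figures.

0.245

Mercator's areal exaggeration is sec²φ; hence true area = (apparent area) · cos²φ.
True area of glacier: 140000 × cos²(55.7°) = 140000 × 0.3176 = 44460 km².
True area of forest reserve: 182000 × cos²(3°) = 182000 × 0.9973 = 181500 km².
Ratio = 44460 / 181500 ≈ 0.245.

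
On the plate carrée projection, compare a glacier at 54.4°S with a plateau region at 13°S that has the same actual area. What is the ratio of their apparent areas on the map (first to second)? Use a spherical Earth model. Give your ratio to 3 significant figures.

1.67

For the equirectangular projection with φ₀ = 0 (plate carrée), h = 1 along meridians and k = sec φ along parallels.
Areal scale at 54.4°: h·k = 1.000 × 1.718 = 1.718.
Areal scale at 13°: h·k = 1.000 × 1.026 = 1.026.
Ratio = 1.718/1.026 ≈ 1.67.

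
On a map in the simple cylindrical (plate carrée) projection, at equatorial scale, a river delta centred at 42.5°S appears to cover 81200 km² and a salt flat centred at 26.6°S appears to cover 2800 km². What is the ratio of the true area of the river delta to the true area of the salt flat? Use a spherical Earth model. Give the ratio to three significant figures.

Plate carrée has h = 1 and k = sec φ, giving areal scale sec φ; true area = (apparent area) · cos φ.
True area of river delta: 81200 × cos(42.5°) = 81200 × 0.7373 = 59870 km².
True area of salt flat: 2800 × cos(26.6°) = 2800 × 0.8942 = 2504 km².
Ratio = 59870 / 2504 ≈ 23.9.

23.9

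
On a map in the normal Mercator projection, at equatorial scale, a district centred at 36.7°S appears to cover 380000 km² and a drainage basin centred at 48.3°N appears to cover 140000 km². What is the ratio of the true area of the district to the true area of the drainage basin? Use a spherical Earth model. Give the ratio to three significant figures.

Mercator's areal exaggeration is sec²φ; hence true area = (apparent area) · cos²φ.
True area of district: 380000 × cos²(36.7°) = 380000 × 0.6428 = 244300 km².
True area of drainage basin: 140000 × cos²(48.3°) = 140000 × 0.4425 = 61950 km².
Ratio = 244300 / 61950 ≈ 3.94.

3.94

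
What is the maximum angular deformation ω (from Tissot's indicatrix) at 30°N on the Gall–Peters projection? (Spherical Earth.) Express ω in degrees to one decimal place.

Gall–Peters is a cylindrical equal-area projection with standard parallels at ±45°. Cylindrical equal-area (φ₀ = 45°): h = cos φ / cos 45° along meridians, k = cos 45° / cos φ along parallels; h·k = 1.
At 30°: h = 1.225, k = 0.8165; principal scales a = 1.225, b = 0.8165.
sin(ω/2) = (a − b)/(a + b) = 0.4082/2.041 = 0.2000, so ω = 2 arcsin(0.2000) ≈ 23.1°.

23.1°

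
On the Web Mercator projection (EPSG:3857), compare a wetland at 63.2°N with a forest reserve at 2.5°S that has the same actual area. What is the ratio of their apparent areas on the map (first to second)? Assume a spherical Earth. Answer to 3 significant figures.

4.91

Mercator is conformal with k = sec φ, so areal scale = k² = sec²φ.
At 63.2°: sec²(63.2°) = 1/0.4509² = 4.919.
At 2.5°: sec²(2.5°) = 1/0.9990² = 1.002.
Ratio = 4.919/1.002 = cos²(2.5°)/cos²(63.2°) ≈ 4.91.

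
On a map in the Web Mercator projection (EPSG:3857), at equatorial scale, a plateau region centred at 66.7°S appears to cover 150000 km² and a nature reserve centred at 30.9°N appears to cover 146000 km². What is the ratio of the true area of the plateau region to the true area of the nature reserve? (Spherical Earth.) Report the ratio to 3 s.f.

0.218

Mercator's areal exaggeration is sec²φ; hence true area = (apparent area) · cos²φ.
True area of plateau region: 150000 × cos²(66.7°) = 150000 × 0.1565 = 23470 km².
True area of nature reserve: 146000 × cos²(30.9°) = 146000 × 0.7363 = 107500 km².
Ratio = 23470 / 107500 ≈ 0.218.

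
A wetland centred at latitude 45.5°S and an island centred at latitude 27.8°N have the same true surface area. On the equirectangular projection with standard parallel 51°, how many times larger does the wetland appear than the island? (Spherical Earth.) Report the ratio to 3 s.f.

1.26

The equidistant cylindrical projection with φ₀ = 51° has h = 1 (meridians true) and k = cos φ₀ / cos φ along parallels.
Areal scale at 45.5°: h·k = 1.000 × 0.8979 = 0.8979.
Areal scale at 27.8°: h·k = 1.000 × 0.7114 = 0.7114.
Ratio = 0.8979/0.7114 ≈ 1.26.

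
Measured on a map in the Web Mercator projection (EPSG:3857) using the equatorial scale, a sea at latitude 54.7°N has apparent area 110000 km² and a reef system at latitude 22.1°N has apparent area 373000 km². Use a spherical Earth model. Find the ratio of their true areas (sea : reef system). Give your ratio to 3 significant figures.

0.115

Since Mercator area scale is 1/cos²φ, the true area equals the apparent area multiplied by cos²φ.
True area of sea: 110000 × cos²(54.7°) = 110000 × 0.3339 = 36730 km².
True area of reef system: 373000 × cos²(22.1°) = 373000 × 0.8585 = 320200 km².
Ratio = 36730 / 320200 ≈ 0.115.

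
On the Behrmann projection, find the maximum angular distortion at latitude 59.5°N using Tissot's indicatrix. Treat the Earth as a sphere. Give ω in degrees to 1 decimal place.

Behrmann is a cylindrical equal-area projection with standard parallels at ±30°. A cylindrical equal-area projection with standard parallel φ₀ has meridian scale h = cos φ / cos φ₀ and parallel scale k = cos φ₀ / cos φ (so areas are preserved, h·k = 1).
At 59.5°: h = 0.5861, k = 1.706; principal scales a = 1.706, b = 0.5861.
sin(ω/2) = (a − b)/(a + b) = 1.120/2.292 = 0.4887, so ω = 2 arcsin(0.4887) ≈ 58.5°.

58.5°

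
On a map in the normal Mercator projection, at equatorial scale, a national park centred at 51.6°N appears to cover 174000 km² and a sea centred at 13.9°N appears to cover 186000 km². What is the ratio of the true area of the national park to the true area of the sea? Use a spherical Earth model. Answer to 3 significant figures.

0.383

On Mercator the areal scale is sec²φ, so true area = apparent × cos²φ.
True area of national park: 174000 × cos²(51.6°) = 174000 × 0.3858 = 67130 km².
True area of sea: 186000 × cos²(13.9°) = 186000 × 0.9423 = 175300 km².
Ratio = 67130 / 175300 ≈ 0.383.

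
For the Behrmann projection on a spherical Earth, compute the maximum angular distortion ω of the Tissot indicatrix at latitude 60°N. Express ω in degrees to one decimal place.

Behrmann is a cylindrical equal-area projection with standard parallels at ±30°. A cylindrical equal-area projection with standard parallel φ₀ has meridian scale h = cos φ / cos φ₀ and parallel scale k = cos φ₀ / cos φ (so areas are preserved, h·k = 1).
At 60°: h = 0.5774, k = 1.732; principal scales a = 1.732, b = 0.5774.
sin(ω/2) = (a − b)/(a + b) = 1.155/2.309 = 0.5000, so ω = 2 arcsin(0.5000) ≈ 60.0°.

60.0°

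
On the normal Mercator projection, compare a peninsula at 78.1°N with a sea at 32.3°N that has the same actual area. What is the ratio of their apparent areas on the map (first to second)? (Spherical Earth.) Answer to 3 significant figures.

16.8

Mercator is conformal with k = sec φ, so areal scale = k² = sec²φ.
At 78.1°: sec²(78.1°) = 1/0.2062² = 23.52.
At 32.3°: sec²(32.3°) = 1/0.8453² = 1.400.
Ratio = 23.52/1.400 = cos²(32.3°)/cos²(78.1°) ≈ 16.8.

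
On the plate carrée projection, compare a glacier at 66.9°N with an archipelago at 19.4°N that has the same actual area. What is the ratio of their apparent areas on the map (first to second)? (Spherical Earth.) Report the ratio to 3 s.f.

Plate carrée maps x = Rλ, y = Rφ. The meridian scale is h = 1 and the parallel scale is k = 1/cos φ = sec φ.
Areal scale at 66.9°: h·k = 1.000 × 2.549 = 2.549.
Areal scale at 19.4°: h·k = 1.000 × 1.060 = 1.060.
Ratio = 2.549/1.060 ≈ 2.40.

2.40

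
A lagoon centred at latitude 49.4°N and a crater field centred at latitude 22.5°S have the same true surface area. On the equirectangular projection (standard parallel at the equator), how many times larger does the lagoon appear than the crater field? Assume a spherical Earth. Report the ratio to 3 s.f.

1.42

For the equirectangular projection with φ₀ = 0 (plate carrée), h = 1 along meridians and k = sec φ along parallels.
Areal scale at 49.4°: h·k = 1.000 × 1.537 = 1.537.
Areal scale at 22.5°: h·k = 1.000 × 1.082 = 1.082.
Ratio = 1.537/1.082 ≈ 1.42.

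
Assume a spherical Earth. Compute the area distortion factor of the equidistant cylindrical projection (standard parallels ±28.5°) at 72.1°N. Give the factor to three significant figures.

With standard parallel φ₀ = 28.5°, the equirectangular projection gives x = Rλ cos φ₀, y = Rφ, so h = 1 and k = cos 28.5° / cos φ.
Areal scale = h·k = 1 × cos φ₀ / cos φ; at 72.1°, h = 1.000, k = 2.859, so h·k = 2.859.

2.86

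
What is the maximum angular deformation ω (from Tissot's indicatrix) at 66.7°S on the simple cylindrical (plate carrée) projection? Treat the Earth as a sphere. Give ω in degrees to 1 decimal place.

Plate carrée maps x = Rλ, y = Rφ. The meridian scale is h = 1 and the parallel scale is k = 1/cos φ = sec φ.
At 66.7°: h = 1.000, k = 2.528; principal scales a = 2.528, b = 1.000.
sin(ω/2) = (a − b)/(a + b) = 1.528/3.528 = 0.4331, so ω = 2 arcsin(0.4331) ≈ 51.3°.

51.3°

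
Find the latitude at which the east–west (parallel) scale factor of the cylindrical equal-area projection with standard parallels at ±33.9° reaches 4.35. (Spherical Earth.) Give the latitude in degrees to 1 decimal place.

79.0°

Cylindrical equal-area (φ₀ = 33.9°): h = cos φ / cos 33.9° along meridians, k = cos 33.9° / cos φ along parallels; h·k = 1.
k = cos φ₀ / cos φ = 4.35  ⇒  cos φ = cos 33.9° / 4.35 = 0.1908.
φ = arccos(0.1908) ≈ 79.0°.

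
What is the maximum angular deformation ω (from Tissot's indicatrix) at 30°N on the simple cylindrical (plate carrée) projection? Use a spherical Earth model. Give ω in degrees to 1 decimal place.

For the equirectangular projection with φ₀ = 0 (plate carrée), h = 1 along meridians and k = sec φ along parallels.
At 30°: h = 1.000, k = 1.155; principal scales a = 1.155, b = 1.000.
sin(ω/2) = (a − b)/(a + b) = 0.1547/2.155 = 0.07180, so ω = 2 arcsin(0.07180) ≈ 8.2°.

8.2°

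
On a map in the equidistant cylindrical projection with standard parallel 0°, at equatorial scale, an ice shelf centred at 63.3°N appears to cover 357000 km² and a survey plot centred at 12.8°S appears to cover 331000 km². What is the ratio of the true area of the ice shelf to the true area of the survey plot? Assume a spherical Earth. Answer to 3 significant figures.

0.497

On the plate carrée, areal scale = h·k = 1 × sec φ, so true area = apparent × cos φ.
True area of ice shelf: 357000 × cos(63.3°) = 357000 × 0.4493 = 160400 km².
True area of survey plot: 331000 × cos(12.8°) = 331000 × 0.9751 = 322800 km².
Ratio = 160400 / 322800 ≈ 0.497.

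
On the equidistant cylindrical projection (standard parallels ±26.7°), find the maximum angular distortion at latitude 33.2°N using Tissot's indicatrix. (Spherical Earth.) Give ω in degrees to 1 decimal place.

3.7°

The equidistant cylindrical projection with φ₀ = 26.7° has h = 1 (meridians true) and k = cos φ₀ / cos φ along parallels.
At 33.2°: h = 1.000, k = 1.068; principal scales a = 1.068, b = 1.000.
sin(ω/2) = (a − b)/(a + b) = 0.06765/2.068 = 0.03272, so ω = 2 arcsin(0.03272) ≈ 3.7°.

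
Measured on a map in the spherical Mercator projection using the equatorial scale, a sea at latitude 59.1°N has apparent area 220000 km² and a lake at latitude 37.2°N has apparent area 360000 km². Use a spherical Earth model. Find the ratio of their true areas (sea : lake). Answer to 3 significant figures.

Since Mercator area scale is 1/cos²φ, the true area equals the apparent area multiplied by cos²φ.
True area of sea: 220000 × cos²(59.1°) = 220000 × 0.2637 = 58020 km².
True area of lake: 360000 × cos²(37.2°) = 360000 × 0.6345 = 228400 km².
Ratio = 58020 / 228400 ≈ 0.254.

0.254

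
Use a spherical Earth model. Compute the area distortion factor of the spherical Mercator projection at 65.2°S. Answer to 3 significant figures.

The Mercator projection is conformal; its linear scale factor is the same in every direction and equals sec φ = 1/cos φ.
Areal scale = k² = sec²φ = 1/cos²(65.2°) = 1/0.4195² = 5.684.

5.68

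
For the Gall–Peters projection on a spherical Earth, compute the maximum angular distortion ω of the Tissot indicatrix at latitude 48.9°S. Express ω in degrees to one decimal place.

8.3°

The Gall–Peters projection is cylindrical equal-area with φ₀ = 45°. Cylindrical equal-area (φ₀ = 45°): h = cos φ / cos 45° along meridians, k = cos 45° / cos φ along parallels; h·k = 1.
At 48.9°: h = 0.9297, k = 1.076; principal scales a = 1.076, b = 0.9297.
sin(ω/2) = (a − b)/(a + b) = 0.1460/2.005 = 0.07280, so ω = 2 arcsin(0.07280) ≈ 8.3°.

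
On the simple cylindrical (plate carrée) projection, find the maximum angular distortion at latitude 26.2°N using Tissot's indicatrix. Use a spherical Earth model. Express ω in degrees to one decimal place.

6.2°

For the equirectangular projection with φ₀ = 0 (plate carrée), h = 1 along meridians and k = sec φ along parallels.
At 26.2°: h = 1.000, k = 1.115; principal scales a = 1.115, b = 1.000.
sin(ω/2) = (a − b)/(a + b) = 0.1145/2.115 = 0.05415, so ω = 2 arcsin(0.05415) ≈ 6.2°.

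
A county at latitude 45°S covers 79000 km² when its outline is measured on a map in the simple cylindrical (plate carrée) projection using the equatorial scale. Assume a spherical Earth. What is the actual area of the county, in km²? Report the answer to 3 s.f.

In the plate carrée (x = Rλ, y = Rφ), meridians are true-scale (h = 1) and parallels are stretched by k = sec φ.
Areal scale = h·k = 1 × sec φ; at 45°, h = 1.000, k = 1.414, so h·k = 1.414.
True area = apparent / (areal scale) = 79000 / 1.414 ≈ 55900 km².

55900 km²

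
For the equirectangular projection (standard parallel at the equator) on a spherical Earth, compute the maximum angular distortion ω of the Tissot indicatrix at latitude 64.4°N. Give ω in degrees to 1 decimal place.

Plate carrée maps x = Rλ, y = Rφ. The meridian scale is h = 1 and the parallel scale is k = 1/cos φ = sec φ.
At 64.4°: h = 1.000, k = 2.314; principal scales a = 2.314, b = 1.000.
sin(ω/2) = (a − b)/(a + b) = 1.314/3.314 = 0.3966, so ω = 2 arcsin(0.3966) ≈ 46.7°.

46.7°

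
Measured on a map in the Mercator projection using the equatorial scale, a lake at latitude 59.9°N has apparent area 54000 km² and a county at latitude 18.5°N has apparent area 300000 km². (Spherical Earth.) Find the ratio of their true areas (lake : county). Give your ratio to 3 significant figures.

0.0503

Mercator's areal exaggeration is sec²φ; hence true area = (apparent area) · cos²φ.
True area of lake: 54000 × cos²(59.9°) = 54000 × 0.2515 = 13580 km².
True area of county: 300000 × cos²(18.5°) = 300000 × 0.8993 = 269800 km².
Ratio = 13580 / 269800 ≈ 0.0503.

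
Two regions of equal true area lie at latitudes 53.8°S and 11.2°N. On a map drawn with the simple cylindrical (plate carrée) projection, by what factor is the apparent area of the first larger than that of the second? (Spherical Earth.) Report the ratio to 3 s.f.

Plate carrée maps x = Rλ, y = Rφ. The meridian scale is h = 1 and the parallel scale is k = 1/cos φ = sec φ.
Areal scale at 53.8°: h·k = 1.000 × 1.693 = 1.693.
Areal scale at 11.2°: h·k = 1.000 × 1.019 = 1.019.
Ratio = 1.693/1.019 ≈ 1.66.

1.66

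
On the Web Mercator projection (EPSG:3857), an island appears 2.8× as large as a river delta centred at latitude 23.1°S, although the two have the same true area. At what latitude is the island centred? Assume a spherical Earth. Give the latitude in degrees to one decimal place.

56.7°

On Mercator, (apparent₁)/(apparent₂) = sec²φ₁ / sec²φ₂ when true areas are equal.
cos²φ₂ / cos²φ₁ = 2.8  ⇒  cos φ₁ = cos 23.1° / √2.8 = 0.9198/1.673 = 0.5497.
φ₁ = arccos(0.5497) ≈ 56.7°.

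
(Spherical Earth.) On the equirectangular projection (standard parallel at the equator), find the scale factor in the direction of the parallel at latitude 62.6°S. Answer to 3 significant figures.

For the equirectangular projection with φ₀ = 0 (plate carrée), h = 1 along meridians and k = sec φ along parallels.
k = 1/cos 62.6° = 1/0.4602 = 2.173.

2.17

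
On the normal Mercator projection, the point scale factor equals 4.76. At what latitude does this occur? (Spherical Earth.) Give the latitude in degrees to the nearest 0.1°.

Mercator scale is k = sec φ = 1/cos φ.
1/cos φ = 4.76  ⇒  cos φ = 0.2101  ⇒  φ = arccos(0.2101) ≈ 77.9°.

77.9°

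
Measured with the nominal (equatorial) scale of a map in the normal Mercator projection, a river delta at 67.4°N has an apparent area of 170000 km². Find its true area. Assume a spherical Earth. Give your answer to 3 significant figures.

25100 km²

The Mercator projection is conformal; its linear scale factor is the same in every direction and equals sec φ = 1/cos φ.
Areal scale = k² = sec²φ = 1/cos²(67.4°) = 1/0.3843² = 6.771.
True area = apparent / (areal scale) = 170000 / 6.771 ≈ 25100 km².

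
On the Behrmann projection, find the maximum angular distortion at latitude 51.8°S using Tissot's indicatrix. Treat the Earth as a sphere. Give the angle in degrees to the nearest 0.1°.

The Behrmann projection is cylindrical equal-area with φ₀ = 30°. Cylindrical equal-area (φ₀ = 30°): h = cos φ / cos 30° along meridians, k = cos 30° / cos φ along parallels; h·k = 1.
At 51.8°: h = 0.7141, k = 1.400; principal scales a = 1.400, b = 0.7141.
sin(ω/2) = (a − b)/(a + b) = 0.6863/2.114 = 0.3246, so ω = 2 arcsin(0.3246) ≈ 37.9°.

37.9°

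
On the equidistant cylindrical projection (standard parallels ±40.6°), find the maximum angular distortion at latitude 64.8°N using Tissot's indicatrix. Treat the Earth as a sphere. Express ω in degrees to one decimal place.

The equidistant cylindrical projection with φ₀ = 40.6° has h = 1 (meridians true) and k = cos φ₀ / cos φ along parallels.
At 64.8°: h = 1.000, k = 1.783; principal scales a = 1.783, b = 1.000.
sin(ω/2) = (a − b)/(a + b) = 0.7833/2.783 = 0.2814, so ω = 2 arcsin(0.2814) ≈ 32.7°.

32.7°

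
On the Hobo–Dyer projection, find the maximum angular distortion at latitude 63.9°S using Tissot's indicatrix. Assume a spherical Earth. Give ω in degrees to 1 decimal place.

64.0°

The Hobo–Dyer projection is cylindrical equal-area with φ₀ = 37.5°. A cylindrical equal-area projection with standard parallel φ₀ has meridian scale h = cos φ / cos φ₀ and parallel scale k = cos φ₀ / cos φ (so areas are preserved, h·k = 1).
At 63.9°: h = 0.5545, k = 1.803; principal scales a = 1.803, b = 0.5545.
sin(ω/2) = (a − b)/(a + b) = 1.249/2.358 = 0.5296, so ω = 2 arcsin(0.5296) ≈ 64.0°.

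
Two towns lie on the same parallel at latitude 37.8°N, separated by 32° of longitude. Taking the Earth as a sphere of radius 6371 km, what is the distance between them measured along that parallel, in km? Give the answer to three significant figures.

Arc length along a parallel = R cos φ · Δλ (with Δλ in radians).
= 6371 × cos 37.8° × (32° × π/180) = 6371 × 0.7902 × 0.5585 ≈ 2810 km.

2810 km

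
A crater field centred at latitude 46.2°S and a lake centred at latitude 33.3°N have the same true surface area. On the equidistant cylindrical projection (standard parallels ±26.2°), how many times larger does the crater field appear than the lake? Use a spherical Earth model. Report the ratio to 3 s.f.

1.21

In the equirectangular projection with standard parallel φ₀ = 26.2° (x = Rλ cos φ₀, y = Rφ), meridians are true-scale (h = 1) and the parallel scale is k = cos φ₀ / cos φ.
Areal scale at 46.2°: h·k = 1.000 × 1.296 = 1.296.
Areal scale at 33.3°: h·k = 1.000 × 1.074 = 1.074.
Ratio = 1.296/1.074 ≈ 1.21.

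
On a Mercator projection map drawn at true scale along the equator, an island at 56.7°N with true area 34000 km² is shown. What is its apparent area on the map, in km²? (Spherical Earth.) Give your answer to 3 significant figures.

113000 km²

Mercator is conformal, so the point scale is isotropic: h = k = sec φ = 1/cos φ.
Areal scale = k² = sec²φ = 1/cos²(56.7°) = 1/0.5490² = 3.318.
Apparent area = 34000 × 3.318 ≈ 113000 km².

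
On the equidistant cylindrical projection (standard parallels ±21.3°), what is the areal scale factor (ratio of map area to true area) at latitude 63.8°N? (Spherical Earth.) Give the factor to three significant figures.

With standard parallel φ₀ = 21.3°, the equirectangular projection gives x = Rλ cos φ₀, y = Rφ, so h = 1 and k = cos 21.3° / cos φ.
Areal scale = h·k = 1 × cos φ₀ / cos φ; at 63.8°, h = 1.000, k = 2.110, so h·k = 2.110.

2.11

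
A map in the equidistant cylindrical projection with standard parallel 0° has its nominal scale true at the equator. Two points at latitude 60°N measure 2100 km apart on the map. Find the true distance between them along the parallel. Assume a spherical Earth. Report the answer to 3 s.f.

In the plate carrée (x = Rλ, y = Rφ), meridians are true-scale (h = 1) and parallels are stretched by k = sec φ.
Along the parallel at 60°, map distances are exaggerated by k = sec 60° = 2.000.
True distance = 2100 / 2.000 = 2100 × cos 60° ≈ 1050 km.

1050 km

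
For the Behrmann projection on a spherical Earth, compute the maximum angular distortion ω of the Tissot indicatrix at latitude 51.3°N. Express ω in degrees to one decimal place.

Behrmann is a cylindrical equal-area projection with standard parallels at ±30°. Cylindrical equal-area (φ₀ = 30°): h = cos φ / cos 30° along meridians, k = cos 30° / cos φ along parallels; h·k = 1.
At 51.3°: h = 0.7220, k = 1.385; principal scales a = 1.385, b = 0.7220.
sin(ω/2) = (a − b)/(a + b) = 0.6631/2.107 = 0.3147, so ω = 2 arcsin(0.3147) ≈ 36.7°.

36.7°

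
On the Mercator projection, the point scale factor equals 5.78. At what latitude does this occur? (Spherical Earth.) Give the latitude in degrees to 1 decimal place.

Mercator scale is k = sec φ = 1/cos φ.
1/cos φ = 5.78  ⇒  cos φ = 0.1730  ⇒  φ = arccos(0.1730) ≈ 80.0°.

80.0°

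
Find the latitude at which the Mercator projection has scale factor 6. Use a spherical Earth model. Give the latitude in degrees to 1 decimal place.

Mercator scale is k = sec φ = 1/cos φ.
1/cos φ = 6  ⇒  cos φ = 0.1667  ⇒  φ = arccos(0.1667) ≈ 80.4°.

80.4°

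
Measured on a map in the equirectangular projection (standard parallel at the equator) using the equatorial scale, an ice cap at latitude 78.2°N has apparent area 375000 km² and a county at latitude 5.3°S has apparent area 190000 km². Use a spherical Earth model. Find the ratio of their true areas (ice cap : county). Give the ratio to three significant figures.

Plate carrée has h = 1 and k = sec φ, giving areal scale sec φ; true area = (apparent area) · cos φ.
True area of ice cap: 375000 × cos(78.2°) = 375000 × 0.2045 = 76690 km².
True area of county: 190000 × cos(5.3°) = 190000 × 0.9957 = 189200 km².
Ratio = 76690 / 189200 ≈ 0.405.

0.405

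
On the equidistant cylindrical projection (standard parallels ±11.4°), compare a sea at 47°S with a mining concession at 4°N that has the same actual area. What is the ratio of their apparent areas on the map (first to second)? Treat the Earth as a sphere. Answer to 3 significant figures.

The equidistant cylindrical projection with φ₀ = 11.4° has h = 1 (meridians true) and k = cos φ₀ / cos φ along parallels.
Areal scale at 47°: h·k = 1.000 × 1.437 = 1.437.
Areal scale at 4°: h·k = 1.000 × 0.9827 = 0.9827.
Ratio = 1.437/0.9827 ≈ 1.46.

1.46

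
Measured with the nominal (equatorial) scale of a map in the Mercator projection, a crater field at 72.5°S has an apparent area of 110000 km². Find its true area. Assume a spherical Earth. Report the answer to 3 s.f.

The Mercator projection is conformal; its linear scale factor is the same in every direction and equals sec φ = 1/cos φ.
Areal scale = k² = sec²φ = 1/cos²(72.5°) = 1/0.3007² = 11.06.
True area = apparent / (areal scale) = 110000 / 11.06 ≈ 9950 km².

9950 km²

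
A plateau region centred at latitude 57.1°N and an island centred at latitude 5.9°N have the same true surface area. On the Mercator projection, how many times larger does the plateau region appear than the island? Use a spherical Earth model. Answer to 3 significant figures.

On Mercator, area is exaggerated by sec²φ = 1/cos²φ.
At 57.1°: sec²(57.1°) = 1/0.5432² = 3.389.
At 5.9°: sec²(5.9°) = 1/0.9947² = 1.011.
Ratio = 3.389/1.011 = cos²(5.9°)/cos²(57.1°) ≈ 3.35.

3.35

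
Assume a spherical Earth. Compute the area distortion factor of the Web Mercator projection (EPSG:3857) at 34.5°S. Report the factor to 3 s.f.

1.47

The Mercator projection is conformal; its linear scale factor is the same in every direction and equals sec φ = 1/cos φ.
Areal scale = k² = sec²φ = 1/cos²(34.5°) = 1/0.8241² = 1.472.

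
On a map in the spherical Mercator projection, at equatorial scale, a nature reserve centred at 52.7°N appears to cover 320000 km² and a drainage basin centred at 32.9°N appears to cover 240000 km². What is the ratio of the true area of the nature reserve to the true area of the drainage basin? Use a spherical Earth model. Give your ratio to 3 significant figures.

Since Mercator area scale is 1/cos²φ, the true area equals the apparent area multiplied by cos²φ.
True area of nature reserve: 320000 × cos²(52.7°) = 320000 × 0.3672 = 117500 km².
True area of drainage basin: 240000 × cos²(32.9°) = 240000 × 0.7050 = 169200 km².
Ratio = 117500 / 169200 ≈ 0.695.

0.695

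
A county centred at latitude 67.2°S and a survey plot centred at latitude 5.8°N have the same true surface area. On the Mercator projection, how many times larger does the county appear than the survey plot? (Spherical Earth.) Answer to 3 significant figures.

On Mercator, area is exaggerated by sec²φ = 1/cos²φ.
At 67.2°: sec²(67.2°) = 1/0.3875² = 6.659.
At 5.8°: sec²(5.8°) = 1/0.9949² = 1.010.
Ratio = 6.659/1.010 = cos²(5.8°)/cos²(67.2°) ≈ 6.59.

6.59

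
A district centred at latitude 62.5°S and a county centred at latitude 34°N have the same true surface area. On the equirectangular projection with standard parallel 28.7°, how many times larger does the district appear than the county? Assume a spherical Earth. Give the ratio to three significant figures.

The equidistant cylindrical projection with φ₀ = 28.7° has h = 1 (meridians true) and k = cos φ₀ / cos φ along parallels.
Areal scale at 62.5°: h·k = 1.000 × 1.900 = 1.900.
Areal scale at 34°: h·k = 1.000 × 1.058 = 1.058.
Ratio = 1.900/1.058 ≈ 1.80.

1.80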